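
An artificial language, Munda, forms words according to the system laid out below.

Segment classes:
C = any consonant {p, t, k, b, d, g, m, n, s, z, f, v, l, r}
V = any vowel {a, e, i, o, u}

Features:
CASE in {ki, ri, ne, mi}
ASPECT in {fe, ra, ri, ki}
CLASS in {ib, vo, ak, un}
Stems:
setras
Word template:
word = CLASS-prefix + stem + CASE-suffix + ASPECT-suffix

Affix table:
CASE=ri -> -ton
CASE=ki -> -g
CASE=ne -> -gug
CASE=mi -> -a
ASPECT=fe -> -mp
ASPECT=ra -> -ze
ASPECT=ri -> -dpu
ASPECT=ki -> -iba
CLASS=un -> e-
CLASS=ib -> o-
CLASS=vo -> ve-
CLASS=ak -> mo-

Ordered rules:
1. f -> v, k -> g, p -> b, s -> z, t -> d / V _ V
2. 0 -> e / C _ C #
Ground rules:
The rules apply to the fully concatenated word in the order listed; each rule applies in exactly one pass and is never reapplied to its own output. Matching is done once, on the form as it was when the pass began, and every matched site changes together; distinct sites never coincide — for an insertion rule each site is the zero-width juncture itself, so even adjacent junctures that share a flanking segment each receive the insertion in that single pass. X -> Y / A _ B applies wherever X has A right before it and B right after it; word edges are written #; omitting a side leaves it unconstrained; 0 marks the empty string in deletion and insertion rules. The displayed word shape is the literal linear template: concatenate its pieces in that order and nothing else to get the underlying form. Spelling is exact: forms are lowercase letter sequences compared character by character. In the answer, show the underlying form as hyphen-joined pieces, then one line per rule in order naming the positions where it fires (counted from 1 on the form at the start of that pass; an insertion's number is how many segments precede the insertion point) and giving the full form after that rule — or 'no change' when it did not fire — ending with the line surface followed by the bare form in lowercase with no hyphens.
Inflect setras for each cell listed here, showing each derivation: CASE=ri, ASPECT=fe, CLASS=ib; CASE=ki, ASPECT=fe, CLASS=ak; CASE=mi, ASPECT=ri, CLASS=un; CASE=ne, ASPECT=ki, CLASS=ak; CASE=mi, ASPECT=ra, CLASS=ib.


cell CASE=ri, ASPECT=fe, CLASS=ib:
underlying: o-setras-ton-mp
1. f -> v, k -> g, p -> b, s -> z, t -> d / V _ V: fires at position(s) 2: ozetrastonmp
2. 0 -> e / C _ C #: inserts after position(s) 11: ozetrastonmep
surface: ozetrastonmep

cell CASE=ki, ASPECT=fe, CLASS=ak:
underlying: mo-setras-g-mp
1. f -> v, k -> g, p -> b, s -> z, t -> d / V _ V: fires at position(s) 3: mozetrasgmp
2. 0 -> e / C _ C #: inserts after position(s) 10: mozetrasgmep
surface: mozetrasgmep

cell CASE=mi, ASPECT=ri, CLASS=un:
underlying: e-setras-a-dpu
1. f -> v, k -> g, p -> b, s -> z, t -> d / V _ V: fires at position(s) 2, 7: ezetrazadpu
2. 0 -> e / C _ C #: no change
surface: ezetrazadpu

cell CASE=ne, ASPECT=ki, CLASS=ak:
underlying: mo-setras-gug-iba
1. f -> v, k -> g, p -> b, s -> z, t -> d / V _ V: fires at position(s) 3: mozetrasgugiba
2. 0 -> e / C _ C #: no change
surface: mozetrasgugiba

cell CASE=mi, ASPECT=ra, CLASS=ib:
underlying: o-setras-a-ze
1. f -> v, k -> g, p -> b, s -> z, t -> d / V _ V: fires at position(s) 2, 7: ozetrazaze
2. 0 -> e / C _ C #: no change
surface: ozetrazaze


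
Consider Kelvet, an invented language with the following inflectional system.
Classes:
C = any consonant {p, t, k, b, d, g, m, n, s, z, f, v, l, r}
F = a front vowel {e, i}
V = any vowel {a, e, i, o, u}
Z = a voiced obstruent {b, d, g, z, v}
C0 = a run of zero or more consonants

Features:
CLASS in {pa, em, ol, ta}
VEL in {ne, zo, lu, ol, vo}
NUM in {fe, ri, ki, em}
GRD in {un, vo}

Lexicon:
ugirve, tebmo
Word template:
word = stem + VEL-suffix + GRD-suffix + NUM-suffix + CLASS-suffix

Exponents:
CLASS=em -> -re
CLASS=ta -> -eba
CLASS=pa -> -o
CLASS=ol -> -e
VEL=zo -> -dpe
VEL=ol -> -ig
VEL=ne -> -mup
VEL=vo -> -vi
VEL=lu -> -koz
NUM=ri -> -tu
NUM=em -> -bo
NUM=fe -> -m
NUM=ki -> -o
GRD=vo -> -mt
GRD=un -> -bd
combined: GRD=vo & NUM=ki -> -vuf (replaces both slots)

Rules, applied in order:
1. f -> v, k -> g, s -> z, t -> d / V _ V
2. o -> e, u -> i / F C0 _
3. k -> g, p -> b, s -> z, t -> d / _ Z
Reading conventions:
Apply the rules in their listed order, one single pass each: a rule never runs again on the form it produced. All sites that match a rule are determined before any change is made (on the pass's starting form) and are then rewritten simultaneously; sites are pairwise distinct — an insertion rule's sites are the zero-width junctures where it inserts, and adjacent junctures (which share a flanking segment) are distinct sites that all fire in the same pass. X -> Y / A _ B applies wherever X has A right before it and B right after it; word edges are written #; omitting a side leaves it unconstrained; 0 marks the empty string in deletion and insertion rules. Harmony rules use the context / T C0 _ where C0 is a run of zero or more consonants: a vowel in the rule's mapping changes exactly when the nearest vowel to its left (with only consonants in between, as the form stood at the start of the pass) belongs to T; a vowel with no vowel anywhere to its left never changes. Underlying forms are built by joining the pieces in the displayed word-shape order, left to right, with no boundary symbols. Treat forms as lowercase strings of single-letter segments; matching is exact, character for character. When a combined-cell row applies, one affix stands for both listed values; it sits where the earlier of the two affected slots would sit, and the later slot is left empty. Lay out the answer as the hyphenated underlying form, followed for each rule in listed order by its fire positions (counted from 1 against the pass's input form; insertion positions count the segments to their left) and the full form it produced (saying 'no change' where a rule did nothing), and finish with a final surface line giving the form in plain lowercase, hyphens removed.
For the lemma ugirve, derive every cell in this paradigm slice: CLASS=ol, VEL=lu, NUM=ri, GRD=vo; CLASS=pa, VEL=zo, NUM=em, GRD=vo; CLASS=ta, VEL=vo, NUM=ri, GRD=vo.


cell CLASS=ol, VEL=lu, NUM=ri, GRD=vo:
underlying: ugirve-koz-mt-tu-e
1. f -> v, k -> g, s -> z, t -> d / V _ V: fires at position(s) 7: ugirvegozmttue
2. o -> e, u -> i / F C0 _: fires at position(s) 8: ugirvegezmttue
3. k -> g, p -> b, s -> z, t -> d / _ Z: no change
surface: ugirvegezmttue

cell CLASS=pa, VEL=zo, NUM=em, GRD=vo:
underlying: ugirve-dpe-mt-bo-o
1. f -> v, k -> g, s -> z, t -> d / V _ V: no change
2. o -> e, u -> i / F C0 _: fires at position(s) 13: ugirvedpemtbeo
3. k -> g, p -> b, s -> z, t -> d / _ Z: fires at position(s) 11: ugirvedpemdbeo
surface: ugirvedpemdbeo

cell CLASS=ta, VEL=vo, NUM=ri, GRD=vo:
underlying: ugirve-vi-mt-tu-eba
1. f -> v, k -> g, s -> z, t -> d / V _ V: no change
2. o -> e, u -> i / F C0 _: fires at position(s) 12: ugirvevimttieba
3. k -> g, p -> b, s -> z, t -> d / _ Z: no change
surface: ugirvevimttieba


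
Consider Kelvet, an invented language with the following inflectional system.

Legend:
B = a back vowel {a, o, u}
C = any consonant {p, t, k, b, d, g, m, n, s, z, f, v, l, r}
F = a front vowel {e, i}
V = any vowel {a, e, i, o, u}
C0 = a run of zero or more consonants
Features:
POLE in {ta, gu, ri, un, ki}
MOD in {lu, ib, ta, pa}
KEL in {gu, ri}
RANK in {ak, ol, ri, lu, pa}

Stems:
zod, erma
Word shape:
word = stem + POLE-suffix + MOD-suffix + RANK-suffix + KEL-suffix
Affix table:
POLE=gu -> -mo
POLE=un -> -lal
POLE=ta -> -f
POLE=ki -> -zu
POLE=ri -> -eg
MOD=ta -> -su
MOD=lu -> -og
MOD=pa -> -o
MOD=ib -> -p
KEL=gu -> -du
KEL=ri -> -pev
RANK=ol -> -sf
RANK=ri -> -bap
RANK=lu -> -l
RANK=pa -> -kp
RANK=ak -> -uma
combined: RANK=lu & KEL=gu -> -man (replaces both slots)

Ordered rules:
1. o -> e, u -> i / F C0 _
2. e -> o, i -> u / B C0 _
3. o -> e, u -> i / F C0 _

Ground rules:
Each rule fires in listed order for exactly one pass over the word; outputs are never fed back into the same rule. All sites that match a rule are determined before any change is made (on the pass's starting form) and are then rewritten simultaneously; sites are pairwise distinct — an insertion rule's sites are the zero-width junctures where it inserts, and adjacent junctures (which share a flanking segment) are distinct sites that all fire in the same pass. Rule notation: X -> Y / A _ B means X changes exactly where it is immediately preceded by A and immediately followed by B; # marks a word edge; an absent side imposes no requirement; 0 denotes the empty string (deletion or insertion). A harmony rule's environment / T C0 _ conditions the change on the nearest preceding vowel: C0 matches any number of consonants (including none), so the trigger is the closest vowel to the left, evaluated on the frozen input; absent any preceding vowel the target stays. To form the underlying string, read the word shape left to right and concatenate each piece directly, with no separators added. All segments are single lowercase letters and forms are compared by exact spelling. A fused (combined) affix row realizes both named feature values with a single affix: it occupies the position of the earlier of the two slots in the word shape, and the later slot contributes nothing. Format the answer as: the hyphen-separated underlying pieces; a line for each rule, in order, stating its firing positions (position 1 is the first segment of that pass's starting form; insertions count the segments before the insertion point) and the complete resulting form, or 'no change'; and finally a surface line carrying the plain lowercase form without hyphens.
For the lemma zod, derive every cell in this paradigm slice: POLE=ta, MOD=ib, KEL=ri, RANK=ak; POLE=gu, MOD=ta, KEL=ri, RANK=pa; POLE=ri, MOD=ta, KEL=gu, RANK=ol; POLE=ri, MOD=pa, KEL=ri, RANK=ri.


cell POLE=ta, MOD=ib, KEL=ri, RANK=ak:
underlying: zod-f-p-uma-pev
1. o -> e, u -> i / F C0 _: no change
2. e -> o, i -> u / B C0 _: fires at position(s) 10: zodfpumapov
3. o -> e, u -> i / F C0 _: no change
surface: zodfpumapov

cell POLE=gu, MOD=ta, KEL=ri, RANK=pa:
underlying: zod-mo-su-kp-pev
1. o -> e, u -> i / F C0 _: no change
2. e -> o, i -> u / B C0 _: fires at position(s) 11: zodmosukppov
3. o -> e, u -> i / F C0 _: no change
surface: zodmosukppov

cell POLE=ri, MOD=ta, KEL=gu, RANK=ol:
underlying: zod-eg-su-sf-du
1. o -> e, u -> i / F C0 _: fires at position(s) 7: zodegsisfdu
2. e -> o, i -> u / B C0 _: fires at position(s) 4: zodogsisfdu
3. o -> e, u -> i / F C0 _: fires at position(s) 11: zodogsisfdi
surface: zodogsisfdi

cell POLE=ri, MOD=pa, KEL=ri, RANK=ri:
underlying: zod-eg-o-bap-pev
1. o -> e, u -> i / F C0 _: fires at position(s) 6: zodegebappev
2. e -> o, i -> u / B C0 _: fires at position(s) 4, 11: zodogebappov
3. o -> e, u -> i / F C0 _: no change
surface: zodogebappov


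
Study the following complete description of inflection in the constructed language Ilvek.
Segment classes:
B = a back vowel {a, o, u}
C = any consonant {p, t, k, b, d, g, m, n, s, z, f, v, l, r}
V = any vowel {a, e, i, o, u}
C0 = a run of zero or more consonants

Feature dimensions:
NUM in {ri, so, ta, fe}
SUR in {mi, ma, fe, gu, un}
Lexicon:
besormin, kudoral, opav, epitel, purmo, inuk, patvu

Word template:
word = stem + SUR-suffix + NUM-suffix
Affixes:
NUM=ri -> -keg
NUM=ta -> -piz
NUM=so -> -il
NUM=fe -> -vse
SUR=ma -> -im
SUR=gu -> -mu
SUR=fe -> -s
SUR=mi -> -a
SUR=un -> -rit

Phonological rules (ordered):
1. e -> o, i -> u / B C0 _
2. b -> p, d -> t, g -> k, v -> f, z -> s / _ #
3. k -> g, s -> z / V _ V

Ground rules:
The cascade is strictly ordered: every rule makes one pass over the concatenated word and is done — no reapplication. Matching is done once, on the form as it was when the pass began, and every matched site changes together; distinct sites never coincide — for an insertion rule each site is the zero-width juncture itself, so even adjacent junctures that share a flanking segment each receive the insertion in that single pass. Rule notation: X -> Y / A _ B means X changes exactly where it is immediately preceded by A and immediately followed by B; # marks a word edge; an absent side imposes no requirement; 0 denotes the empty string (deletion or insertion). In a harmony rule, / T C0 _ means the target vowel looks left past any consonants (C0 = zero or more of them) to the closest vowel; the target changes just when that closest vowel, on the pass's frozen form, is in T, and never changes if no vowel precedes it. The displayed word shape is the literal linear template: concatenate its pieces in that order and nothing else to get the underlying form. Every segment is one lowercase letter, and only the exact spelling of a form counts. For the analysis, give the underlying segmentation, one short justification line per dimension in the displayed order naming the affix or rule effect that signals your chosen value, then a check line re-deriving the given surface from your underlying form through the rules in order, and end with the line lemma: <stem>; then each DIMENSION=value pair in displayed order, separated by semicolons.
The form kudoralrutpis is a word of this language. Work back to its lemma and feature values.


underlying: kudoral-rit-piz
NUM=ta - signalled by the affix -piz
SUR=un - signalled by the affix -rit
check: kudoralritpiz -> kudoralrutpiz -> kudoralrutpis -> kudoralrutpis
lemma: kudoral; NUM=ta; SUR=un


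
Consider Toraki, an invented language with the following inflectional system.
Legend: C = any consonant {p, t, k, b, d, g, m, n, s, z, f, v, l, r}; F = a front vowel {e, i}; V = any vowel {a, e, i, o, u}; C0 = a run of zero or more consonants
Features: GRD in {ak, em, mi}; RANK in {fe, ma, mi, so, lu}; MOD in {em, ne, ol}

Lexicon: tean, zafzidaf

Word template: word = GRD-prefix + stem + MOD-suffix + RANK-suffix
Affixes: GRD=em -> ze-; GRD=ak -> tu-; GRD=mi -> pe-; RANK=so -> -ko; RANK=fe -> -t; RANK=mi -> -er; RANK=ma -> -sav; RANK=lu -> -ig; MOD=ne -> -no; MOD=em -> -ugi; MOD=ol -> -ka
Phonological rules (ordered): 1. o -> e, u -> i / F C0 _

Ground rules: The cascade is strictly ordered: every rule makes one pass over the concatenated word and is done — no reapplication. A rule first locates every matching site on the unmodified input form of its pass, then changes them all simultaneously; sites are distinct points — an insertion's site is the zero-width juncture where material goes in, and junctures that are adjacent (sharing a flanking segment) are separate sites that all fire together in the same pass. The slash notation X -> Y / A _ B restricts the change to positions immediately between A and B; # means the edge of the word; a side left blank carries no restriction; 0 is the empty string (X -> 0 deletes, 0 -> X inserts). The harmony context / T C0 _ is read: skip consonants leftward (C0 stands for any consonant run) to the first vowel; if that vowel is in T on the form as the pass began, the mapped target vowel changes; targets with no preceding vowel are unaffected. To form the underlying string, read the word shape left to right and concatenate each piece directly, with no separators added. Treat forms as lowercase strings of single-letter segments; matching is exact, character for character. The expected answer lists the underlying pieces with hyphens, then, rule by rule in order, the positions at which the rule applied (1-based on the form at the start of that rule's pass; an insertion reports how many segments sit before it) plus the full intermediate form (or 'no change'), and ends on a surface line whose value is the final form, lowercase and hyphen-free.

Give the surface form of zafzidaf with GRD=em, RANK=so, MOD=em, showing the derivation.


underlying: ze-zafzidaf-ugi-ko
1. o -> e, u -> i / F C0 _: fires at position(s) 15: zezafzidafugike
surface: zezafzidafugike


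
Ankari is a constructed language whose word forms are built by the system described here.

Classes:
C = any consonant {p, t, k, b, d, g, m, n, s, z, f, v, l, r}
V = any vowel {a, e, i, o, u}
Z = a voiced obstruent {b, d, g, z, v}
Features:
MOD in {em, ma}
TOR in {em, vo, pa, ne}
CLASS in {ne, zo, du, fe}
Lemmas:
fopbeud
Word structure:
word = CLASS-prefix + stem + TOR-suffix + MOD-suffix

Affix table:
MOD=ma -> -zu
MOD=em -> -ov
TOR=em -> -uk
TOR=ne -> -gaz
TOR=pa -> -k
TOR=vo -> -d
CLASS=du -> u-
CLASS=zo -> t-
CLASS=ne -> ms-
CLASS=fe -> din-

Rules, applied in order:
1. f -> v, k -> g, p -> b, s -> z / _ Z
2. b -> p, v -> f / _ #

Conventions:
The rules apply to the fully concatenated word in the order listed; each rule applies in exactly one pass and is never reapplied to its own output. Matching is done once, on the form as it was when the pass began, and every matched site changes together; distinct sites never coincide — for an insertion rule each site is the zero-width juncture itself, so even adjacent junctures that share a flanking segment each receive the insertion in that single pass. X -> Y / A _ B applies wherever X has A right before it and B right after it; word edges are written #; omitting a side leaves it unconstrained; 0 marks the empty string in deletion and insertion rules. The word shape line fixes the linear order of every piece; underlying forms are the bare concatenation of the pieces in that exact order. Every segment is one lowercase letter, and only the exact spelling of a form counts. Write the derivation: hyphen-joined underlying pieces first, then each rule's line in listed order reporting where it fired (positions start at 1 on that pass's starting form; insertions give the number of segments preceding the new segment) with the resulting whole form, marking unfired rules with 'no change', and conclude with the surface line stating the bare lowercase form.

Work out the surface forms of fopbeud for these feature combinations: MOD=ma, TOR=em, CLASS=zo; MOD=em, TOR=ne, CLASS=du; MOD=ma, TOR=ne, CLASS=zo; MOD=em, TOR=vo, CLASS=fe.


cell MOD=ma, TOR=em, CLASS=zo:
underlying: t-fopbeud-uk-zu
1. f -> v, k -> g, p -> b, s -> z / _ Z: fires at position(s) 4, 10: tfobbeudugzu
2. b -> p, v -> f / _ #: no change
surface: tfobbeudugzu

cell MOD=em, TOR=ne, CLASS=du:
underlying: u-fopbeud-gaz-ov
1. f -> v, k -> g, p -> b, s -> z / _ Z: fires at position(s) 4: ufobbeudgazov
2. b -> p, v -> f / _ #: fires at position(s) 13: ufobbeudgazof
surface: ufobbeudgazof

cell MOD=ma, TOR=ne, CLASS=zo:
underlying: t-fopbeud-gaz-zu
1. f -> v, k -> g, p -> b, s -> z / _ Z: fires at position(s) 4: tfobbeudgazzu
2. b -> p, v -> f / _ #: no change
surface: tfobbeudgazzu

cell MOD=em, TOR=vo, CLASS=fe:
underlying: din-fopbeud-d-ov
1. f -> v, k -> g, p -> b, s -> z / _ Z: fires at position(s) 6: dinfobbeuddov
2. b -> p, v -> f / _ #: fires at position(s) 13: dinfobbeuddof
surface: dinfobbeuddof


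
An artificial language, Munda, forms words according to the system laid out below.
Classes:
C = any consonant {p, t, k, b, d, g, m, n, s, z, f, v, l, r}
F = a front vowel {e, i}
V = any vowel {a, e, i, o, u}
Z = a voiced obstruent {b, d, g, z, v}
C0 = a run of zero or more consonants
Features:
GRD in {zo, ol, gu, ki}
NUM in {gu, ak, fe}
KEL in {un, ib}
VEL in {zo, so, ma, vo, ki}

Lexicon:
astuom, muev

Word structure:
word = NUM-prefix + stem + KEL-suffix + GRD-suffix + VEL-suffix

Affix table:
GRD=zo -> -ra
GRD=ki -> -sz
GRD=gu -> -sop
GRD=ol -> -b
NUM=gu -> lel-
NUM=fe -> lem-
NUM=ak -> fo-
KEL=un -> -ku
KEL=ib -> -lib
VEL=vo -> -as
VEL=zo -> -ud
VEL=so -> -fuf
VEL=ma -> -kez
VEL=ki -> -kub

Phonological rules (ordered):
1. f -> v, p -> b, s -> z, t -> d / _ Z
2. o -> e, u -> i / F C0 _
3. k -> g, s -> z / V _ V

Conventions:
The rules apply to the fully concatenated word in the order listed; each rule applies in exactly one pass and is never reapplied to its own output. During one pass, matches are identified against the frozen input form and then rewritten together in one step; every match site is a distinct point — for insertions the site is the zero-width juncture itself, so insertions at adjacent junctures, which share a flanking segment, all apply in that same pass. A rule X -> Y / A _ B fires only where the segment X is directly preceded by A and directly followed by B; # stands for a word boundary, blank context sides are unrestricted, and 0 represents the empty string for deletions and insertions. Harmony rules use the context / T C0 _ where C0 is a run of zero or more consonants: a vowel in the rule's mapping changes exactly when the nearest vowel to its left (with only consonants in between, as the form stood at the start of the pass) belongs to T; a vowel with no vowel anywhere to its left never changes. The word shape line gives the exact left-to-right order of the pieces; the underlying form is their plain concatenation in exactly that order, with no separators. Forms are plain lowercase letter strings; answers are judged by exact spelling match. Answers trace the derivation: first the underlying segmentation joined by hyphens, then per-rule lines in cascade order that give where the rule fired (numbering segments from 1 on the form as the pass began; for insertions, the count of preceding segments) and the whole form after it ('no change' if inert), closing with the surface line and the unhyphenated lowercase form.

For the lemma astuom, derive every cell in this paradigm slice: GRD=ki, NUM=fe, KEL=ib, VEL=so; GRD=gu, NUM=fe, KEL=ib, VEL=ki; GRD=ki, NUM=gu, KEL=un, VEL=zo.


cell GRD=ki, NUM=fe, KEL=ib, VEL=so:
underlying: lem-astuom-lib-sz-fuf
1. f -> v, p -> b, s -> z, t -> d / _ Z: fires at position(s) 13: lemastuomlibzzfuf
2. o -> e, u -> i / F C0 _: fires at position(s) 16: lemastuomlibzzfif
3. k -> g, s -> z / V _ V: no change
surface: lemastuomlibzzfif

cell GRD=gu, NUM=fe, KEL=ib, VEL=ki:
underlying: lem-astuom-lib-sop-kub
1. f -> v, p -> b, s -> z, t -> d / _ Z: no change
2. o -> e, u -> i / F C0 _: fires at position(s) 14: lemastuomlibsepkub
3. k -> g, s -> z / V _ V: no change
surface: lemastuomlibsepkub

cell GRD=ki, NUM=gu, KEL=un, VEL=zo:
underlying: lel-astuom-ku-sz-ud
1. f -> v, p -> b, s -> z, t -> d / _ Z: fires at position(s) 12: lelastuomkuzzud
2. o -> e, u -> i / F C0 _: no change
3. k -> g, s -> z / V _ V: no change
surface: lelastuomkuzzud


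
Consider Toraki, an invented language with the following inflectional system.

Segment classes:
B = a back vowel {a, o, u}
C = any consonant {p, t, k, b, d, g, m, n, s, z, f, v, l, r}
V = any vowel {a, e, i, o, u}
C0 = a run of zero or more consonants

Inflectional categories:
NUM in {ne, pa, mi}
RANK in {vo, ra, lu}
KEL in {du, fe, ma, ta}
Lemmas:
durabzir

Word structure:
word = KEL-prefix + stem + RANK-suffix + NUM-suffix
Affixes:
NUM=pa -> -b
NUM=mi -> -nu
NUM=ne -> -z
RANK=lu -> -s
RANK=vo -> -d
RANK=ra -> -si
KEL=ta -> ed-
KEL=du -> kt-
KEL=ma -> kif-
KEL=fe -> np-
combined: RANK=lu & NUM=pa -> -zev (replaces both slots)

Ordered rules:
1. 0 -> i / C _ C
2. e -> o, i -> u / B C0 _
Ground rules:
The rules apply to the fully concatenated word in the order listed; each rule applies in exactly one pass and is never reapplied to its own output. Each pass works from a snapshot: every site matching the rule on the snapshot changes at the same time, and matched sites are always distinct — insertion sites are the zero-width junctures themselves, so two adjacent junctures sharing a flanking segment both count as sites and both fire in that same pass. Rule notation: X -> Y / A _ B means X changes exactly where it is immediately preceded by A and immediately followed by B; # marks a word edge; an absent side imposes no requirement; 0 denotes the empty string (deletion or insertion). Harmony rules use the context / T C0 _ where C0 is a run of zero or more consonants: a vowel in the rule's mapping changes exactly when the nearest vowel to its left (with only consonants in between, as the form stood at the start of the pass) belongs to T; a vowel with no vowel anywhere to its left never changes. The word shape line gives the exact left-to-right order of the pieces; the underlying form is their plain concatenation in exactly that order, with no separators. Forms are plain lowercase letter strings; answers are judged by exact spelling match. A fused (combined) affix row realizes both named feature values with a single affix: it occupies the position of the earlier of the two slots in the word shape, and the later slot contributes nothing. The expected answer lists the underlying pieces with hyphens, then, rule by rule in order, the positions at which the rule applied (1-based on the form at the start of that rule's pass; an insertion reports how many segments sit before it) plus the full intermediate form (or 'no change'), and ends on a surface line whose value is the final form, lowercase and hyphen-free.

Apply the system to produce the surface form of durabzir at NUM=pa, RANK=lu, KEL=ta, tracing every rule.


underlying: ed-durabzir-zev
1. 0 -> i / C _ C: inserts after position(s) 2, 7, 10: edidurabizirizev
2. e -> o, i -> u / B C0 _: fires at position(s) 9: edidurabuzirizev
surface: edidurabuzirizev


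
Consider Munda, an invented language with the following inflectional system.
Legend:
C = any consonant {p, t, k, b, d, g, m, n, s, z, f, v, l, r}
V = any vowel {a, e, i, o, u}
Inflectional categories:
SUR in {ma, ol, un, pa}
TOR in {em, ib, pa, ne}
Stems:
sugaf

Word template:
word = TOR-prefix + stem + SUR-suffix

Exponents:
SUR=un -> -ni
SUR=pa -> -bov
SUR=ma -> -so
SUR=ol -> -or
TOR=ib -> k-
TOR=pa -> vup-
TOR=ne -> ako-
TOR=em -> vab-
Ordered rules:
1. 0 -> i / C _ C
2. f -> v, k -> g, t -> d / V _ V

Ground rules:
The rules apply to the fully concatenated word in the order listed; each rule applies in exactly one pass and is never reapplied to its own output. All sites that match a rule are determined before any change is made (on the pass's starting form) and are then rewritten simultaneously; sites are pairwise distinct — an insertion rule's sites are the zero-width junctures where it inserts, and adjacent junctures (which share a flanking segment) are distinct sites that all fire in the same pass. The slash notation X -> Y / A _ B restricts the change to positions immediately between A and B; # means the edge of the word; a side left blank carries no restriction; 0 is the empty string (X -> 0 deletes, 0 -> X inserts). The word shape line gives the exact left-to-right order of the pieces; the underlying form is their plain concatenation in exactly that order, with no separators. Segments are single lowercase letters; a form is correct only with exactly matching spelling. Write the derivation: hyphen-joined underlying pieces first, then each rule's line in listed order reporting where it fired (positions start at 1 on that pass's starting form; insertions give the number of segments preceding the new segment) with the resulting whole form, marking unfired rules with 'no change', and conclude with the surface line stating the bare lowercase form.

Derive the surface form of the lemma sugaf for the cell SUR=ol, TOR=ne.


underlying: ako-sugaf-or
1. 0 -> i / C _ C: no change
2. f -> v, k -> g, t -> d / V _ V: fires at position(s) 2, 8: agosugavor
surface: agosugavor


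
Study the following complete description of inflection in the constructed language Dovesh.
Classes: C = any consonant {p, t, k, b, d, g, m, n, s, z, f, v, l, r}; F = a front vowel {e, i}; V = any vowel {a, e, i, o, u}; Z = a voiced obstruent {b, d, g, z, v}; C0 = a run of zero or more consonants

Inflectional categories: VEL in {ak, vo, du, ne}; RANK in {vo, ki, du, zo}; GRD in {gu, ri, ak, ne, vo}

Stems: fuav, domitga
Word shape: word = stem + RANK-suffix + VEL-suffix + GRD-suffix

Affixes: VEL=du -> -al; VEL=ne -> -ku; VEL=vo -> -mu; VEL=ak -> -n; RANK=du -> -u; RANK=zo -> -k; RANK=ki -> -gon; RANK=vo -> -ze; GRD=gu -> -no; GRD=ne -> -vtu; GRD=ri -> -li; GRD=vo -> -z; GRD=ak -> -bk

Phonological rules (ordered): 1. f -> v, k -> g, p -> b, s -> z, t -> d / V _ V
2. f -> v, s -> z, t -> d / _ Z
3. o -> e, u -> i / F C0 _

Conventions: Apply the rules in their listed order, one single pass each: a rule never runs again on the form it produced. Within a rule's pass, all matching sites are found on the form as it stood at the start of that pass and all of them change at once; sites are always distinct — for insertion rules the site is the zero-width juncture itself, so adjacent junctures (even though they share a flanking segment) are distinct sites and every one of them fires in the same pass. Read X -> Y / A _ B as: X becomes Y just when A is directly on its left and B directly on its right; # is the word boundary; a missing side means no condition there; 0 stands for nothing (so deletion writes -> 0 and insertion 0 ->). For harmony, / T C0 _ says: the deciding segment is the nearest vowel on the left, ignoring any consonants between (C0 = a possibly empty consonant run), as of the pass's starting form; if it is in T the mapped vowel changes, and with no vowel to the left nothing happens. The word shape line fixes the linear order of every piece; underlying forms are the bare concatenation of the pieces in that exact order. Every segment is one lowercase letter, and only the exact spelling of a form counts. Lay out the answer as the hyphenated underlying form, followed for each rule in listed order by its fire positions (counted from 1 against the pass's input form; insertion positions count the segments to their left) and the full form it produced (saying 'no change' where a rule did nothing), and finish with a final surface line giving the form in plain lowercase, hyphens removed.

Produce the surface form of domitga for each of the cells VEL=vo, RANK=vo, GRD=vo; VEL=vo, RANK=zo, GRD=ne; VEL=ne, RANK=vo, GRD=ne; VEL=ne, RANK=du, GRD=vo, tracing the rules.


cell VEL=vo, RANK=vo, GRD=vo:
underlying: domitga-ze-mu-z
1. f -> v, k -> g, p -> b, s -> z, t -> d / V _ V: no change
2. f -> v, s -> z, t -> d / _ Z: fires at position(s) 5: domidgazemuz
3. o -> e, u -> i / F C0 _: fires at position(s) 11: domidgazemiz
surface: domidgazemiz

cell VEL=vo, RANK=zo, GRD=ne:
underlying: domitga-k-mu-vtu
1. f -> v, k -> g, p -> b, s -> z, t -> d / V _ V: no change
2. f -> v, s -> z, t -> d / _ Z: fires at position(s) 5: domidgakmuvtu
3. o -> e, u -> i / F C0 _: no change
surface: domidgakmuvtu

cell VEL=ne, RANK=vo, GRD=ne:
underlying: domitga-ze-ku-vtu
1. f -> v, k -> g, p -> b, s -> z, t -> d / V _ V: fires at position(s) 10: domitgazeguvtu
2. f -> v, s -> z, t -> d / _ Z: fires at position(s) 5: domidgazeguvtu
3. o -> e, u -> i / F C0 _: fires at position(s) 11: domidgazegivtu
surface: domidgazegivtu

cell VEL=ne, RANK=du, GRD=vo:
underlying: domitga-u-ku-z
1. f -> v, k -> g, p -> b, s -> z, t -> d / V _ V: fires at position(s) 9: domitgauguz
2. f -> v, s -> z, t -> d / _ Z: fires at position(s) 5: domidgauguz
3. o -> e, u -> i / F C0 _: no change
surface: domidgauguz


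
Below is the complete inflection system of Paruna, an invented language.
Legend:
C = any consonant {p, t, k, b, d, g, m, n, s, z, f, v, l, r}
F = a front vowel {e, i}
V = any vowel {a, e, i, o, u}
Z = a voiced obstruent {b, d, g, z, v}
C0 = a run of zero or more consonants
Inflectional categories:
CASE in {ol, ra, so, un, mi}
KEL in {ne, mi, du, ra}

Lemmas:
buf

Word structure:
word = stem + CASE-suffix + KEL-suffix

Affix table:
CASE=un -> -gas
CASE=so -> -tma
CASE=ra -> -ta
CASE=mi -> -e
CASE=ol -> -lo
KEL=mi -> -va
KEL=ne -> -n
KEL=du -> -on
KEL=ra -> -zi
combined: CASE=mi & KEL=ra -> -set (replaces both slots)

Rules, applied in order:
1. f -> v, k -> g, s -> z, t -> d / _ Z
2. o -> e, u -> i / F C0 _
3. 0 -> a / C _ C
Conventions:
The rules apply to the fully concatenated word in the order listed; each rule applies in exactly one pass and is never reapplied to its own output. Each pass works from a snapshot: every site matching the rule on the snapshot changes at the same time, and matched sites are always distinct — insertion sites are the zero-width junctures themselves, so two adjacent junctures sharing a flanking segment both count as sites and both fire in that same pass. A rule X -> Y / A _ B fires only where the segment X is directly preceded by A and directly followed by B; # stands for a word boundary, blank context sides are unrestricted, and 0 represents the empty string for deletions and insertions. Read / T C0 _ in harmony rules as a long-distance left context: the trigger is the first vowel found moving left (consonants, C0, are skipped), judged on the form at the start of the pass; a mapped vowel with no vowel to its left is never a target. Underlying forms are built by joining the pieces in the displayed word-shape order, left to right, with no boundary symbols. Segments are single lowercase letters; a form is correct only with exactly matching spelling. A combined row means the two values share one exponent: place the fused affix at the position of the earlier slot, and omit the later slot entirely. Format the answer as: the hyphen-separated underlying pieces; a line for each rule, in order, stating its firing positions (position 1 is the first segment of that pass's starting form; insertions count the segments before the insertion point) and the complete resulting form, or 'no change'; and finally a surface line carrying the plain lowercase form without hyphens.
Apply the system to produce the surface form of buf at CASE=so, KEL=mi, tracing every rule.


underlying: buf-tma-va
1. f -> v, k -> g, s -> z, t -> d / _ Z: no change
2. o -> e, u -> i / F C0 _: no change
3. 0 -> a / C _ C: inserts after position(s) 3, 4: bufatamava
surface: bufatamava


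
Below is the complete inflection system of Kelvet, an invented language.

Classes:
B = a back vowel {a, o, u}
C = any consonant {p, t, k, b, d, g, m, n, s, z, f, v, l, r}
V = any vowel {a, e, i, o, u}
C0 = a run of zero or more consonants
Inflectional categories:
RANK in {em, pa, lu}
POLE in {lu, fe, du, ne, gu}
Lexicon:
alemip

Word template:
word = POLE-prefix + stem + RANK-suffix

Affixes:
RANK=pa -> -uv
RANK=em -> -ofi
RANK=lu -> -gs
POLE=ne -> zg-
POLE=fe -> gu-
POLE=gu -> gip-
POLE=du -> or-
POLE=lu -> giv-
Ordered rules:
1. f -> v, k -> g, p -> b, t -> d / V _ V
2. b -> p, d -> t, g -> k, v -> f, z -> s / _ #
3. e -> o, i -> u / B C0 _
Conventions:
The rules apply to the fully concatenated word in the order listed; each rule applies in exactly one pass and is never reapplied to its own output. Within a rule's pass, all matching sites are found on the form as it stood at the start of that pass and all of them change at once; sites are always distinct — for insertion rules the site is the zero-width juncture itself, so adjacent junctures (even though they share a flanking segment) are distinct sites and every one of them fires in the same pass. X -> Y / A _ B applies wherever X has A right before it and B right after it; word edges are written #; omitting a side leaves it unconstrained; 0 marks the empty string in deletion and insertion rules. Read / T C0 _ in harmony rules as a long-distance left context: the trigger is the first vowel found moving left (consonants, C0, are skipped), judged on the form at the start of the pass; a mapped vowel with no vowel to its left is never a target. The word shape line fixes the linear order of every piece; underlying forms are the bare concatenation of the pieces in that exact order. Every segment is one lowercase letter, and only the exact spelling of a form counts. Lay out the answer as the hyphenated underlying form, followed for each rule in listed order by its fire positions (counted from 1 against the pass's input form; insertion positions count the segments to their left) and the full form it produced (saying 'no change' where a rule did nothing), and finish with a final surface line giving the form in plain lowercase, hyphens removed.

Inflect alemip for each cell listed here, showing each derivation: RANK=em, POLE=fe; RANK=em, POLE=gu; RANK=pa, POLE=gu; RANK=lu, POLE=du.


cell RANK=em, POLE=fe:
underlying: gu-alemip-ofi
1. f -> v, k -> g, p -> b, t -> d / V _ V: fires at position(s) 8, 10: gualemibovi
2. b -> p, d -> t, g -> k, v -> f, z -> s / _ #: no change
3. e -> o, i -> u / B C0 _: fires at position(s) 5, 11: gualomibovu
surface: gualomibovu

cell RANK=em, POLE=gu:
underlying: gip-alemip-ofi
1. f -> v, k -> g, p -> b, t -> d / V _ V: fires at position(s) 3, 9, 11: gibalemibovi
2. b -> p, d -> t, g -> k, v -> f, z -> s / _ #: no change
3. e -> o, i -> u / B C0 _: fires at position(s) 6, 12: gibalomibovu
surface: gibalomibovu

cell RANK=pa, POLE=gu:
underlying: gip-alemip-uv
1. f -> v, k -> g, p -> b, t -> d / V _ V: fires at position(s) 3, 9: gibalemibuv
2. b -> p, d -> t, g -> k, v -> f, z -> s / _ #: fires at position(s) 11: gibalemibuf
3. e -> o, i -> u / B C0 _: fires at position(s) 6: gibalomibuf
surface: gibalomibuf

cell RANK=lu, POLE=du:
underlying: or-alemip-gs
1. f -> v, k -> g, p -> b, t -> d / V _ V: no change
2. b -> p, d -> t, g -> k, v -> f, z -> s / _ #: no change
3. e -> o, i -> u / B C0 _: fires at position(s) 5: oralomipgs
surface: oralomipgs


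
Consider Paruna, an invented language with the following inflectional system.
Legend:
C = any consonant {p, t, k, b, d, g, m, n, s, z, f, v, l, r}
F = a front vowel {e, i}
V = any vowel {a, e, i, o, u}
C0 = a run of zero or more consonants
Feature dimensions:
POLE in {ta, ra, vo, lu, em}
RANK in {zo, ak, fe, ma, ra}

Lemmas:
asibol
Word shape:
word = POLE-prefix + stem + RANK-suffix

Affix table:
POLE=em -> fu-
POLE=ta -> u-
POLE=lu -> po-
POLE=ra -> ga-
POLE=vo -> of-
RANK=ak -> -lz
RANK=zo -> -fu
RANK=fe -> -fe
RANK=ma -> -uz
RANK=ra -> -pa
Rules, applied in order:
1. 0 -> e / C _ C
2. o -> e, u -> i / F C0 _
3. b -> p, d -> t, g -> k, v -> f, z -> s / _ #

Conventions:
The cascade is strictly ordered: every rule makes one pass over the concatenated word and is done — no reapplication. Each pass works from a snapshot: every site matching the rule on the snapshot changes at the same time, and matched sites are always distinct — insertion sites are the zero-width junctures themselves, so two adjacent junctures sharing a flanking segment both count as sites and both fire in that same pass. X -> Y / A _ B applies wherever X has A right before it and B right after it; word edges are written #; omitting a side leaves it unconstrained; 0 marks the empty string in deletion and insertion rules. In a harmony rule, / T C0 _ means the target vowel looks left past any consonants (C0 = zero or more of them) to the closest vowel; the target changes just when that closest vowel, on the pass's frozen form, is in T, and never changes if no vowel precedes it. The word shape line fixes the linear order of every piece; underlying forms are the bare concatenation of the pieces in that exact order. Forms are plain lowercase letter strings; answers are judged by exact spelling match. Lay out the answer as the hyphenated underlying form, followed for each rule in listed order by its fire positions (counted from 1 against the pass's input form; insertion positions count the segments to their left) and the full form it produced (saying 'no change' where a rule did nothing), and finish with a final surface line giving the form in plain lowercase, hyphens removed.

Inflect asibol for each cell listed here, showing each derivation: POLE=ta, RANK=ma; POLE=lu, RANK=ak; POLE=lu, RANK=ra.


cell POLE=ta, RANK=ma:
underlying: u-asibol-uz
1. 0 -> e / C _ C: no change
2. o -> e, u -> i / F C0 _: fires at position(s) 6: uasibeluz
3. b -> p, d -> t, g -> k, v -> f, z -> s / _ #: fires at position(s) 9: uasibelus
surface: uasibelus

cell POLE=lu, RANK=ak:
underlying: po-asibol-lz
1. 0 -> e / C _ C: inserts after position(s) 8, 9: poasibolelez
2. o -> e, u -> i / F C0 _: fires at position(s) 7: poasibelelez
3. b -> p, d -> t, g -> k, v -> f, z -> s / _ #: fires at position(s) 12: poasibeleles
surface: poasibeleles

cell POLE=lu, RANK=ra:
underlying: po-asibol-pa
1. 0 -> e / C _ C: inserts after position(s) 8: poasibolepa
2. o -> e, u -> i / F C0 _: fires at position(s) 7: poasibelepa
3. b -> p, d -> t, g -> k, v -> f, z -> s / _ #: no change
surface: poasibelepa


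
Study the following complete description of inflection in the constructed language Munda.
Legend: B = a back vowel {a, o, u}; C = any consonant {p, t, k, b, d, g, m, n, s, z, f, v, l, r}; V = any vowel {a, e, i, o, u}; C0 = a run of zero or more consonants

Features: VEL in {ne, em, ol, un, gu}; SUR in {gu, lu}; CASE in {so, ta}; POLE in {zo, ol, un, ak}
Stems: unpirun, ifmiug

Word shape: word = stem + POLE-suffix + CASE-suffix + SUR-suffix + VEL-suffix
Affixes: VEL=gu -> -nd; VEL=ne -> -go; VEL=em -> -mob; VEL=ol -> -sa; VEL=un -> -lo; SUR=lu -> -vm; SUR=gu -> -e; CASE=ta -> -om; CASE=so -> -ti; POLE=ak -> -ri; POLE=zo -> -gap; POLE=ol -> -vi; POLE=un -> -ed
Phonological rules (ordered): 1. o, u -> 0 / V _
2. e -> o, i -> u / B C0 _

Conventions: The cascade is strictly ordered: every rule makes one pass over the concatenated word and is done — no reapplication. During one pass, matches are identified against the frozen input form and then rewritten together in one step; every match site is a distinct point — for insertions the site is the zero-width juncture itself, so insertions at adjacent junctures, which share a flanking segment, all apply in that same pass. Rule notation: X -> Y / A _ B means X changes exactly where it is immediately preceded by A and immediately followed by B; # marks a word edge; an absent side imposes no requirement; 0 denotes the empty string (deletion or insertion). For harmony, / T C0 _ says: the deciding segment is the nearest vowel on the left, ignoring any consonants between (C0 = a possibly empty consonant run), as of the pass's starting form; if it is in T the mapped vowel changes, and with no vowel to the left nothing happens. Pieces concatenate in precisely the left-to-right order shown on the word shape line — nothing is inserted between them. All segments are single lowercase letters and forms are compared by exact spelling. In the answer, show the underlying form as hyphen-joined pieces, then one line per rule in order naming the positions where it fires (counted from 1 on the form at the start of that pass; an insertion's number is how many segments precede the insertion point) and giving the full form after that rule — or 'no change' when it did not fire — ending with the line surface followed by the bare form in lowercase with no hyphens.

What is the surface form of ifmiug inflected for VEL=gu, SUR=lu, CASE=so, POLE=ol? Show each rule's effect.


underlying: ifmiug-vi-ti-vm-nd
1. o, u -> 0 / V _: fires at position(s) 5: ifmigvitivmnd
2. e -> o, i -> u / B C0 _: no change
surface: ifmigvitivmnd
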